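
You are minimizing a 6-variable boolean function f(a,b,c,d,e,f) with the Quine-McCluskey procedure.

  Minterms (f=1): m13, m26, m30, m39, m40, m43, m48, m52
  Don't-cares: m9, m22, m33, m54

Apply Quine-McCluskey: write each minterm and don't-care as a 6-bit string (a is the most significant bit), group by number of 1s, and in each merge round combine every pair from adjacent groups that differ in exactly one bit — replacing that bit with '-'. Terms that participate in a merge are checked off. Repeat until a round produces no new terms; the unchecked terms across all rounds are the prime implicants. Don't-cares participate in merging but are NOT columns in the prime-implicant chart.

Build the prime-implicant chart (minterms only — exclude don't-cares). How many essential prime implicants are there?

6

size-2^0 implicants → 001001(✓)  001101(✓)  010110(✓)  011010(✓)  011110(✓)  100001  100111  101000  101011  110000(✓)  110100(✓)  110110(✓)
size-2^1 implicants → -10110  001-01  01-110  011-10  110-00  1101-0
Unchecked terms (primes): -10110, 001-01, 01-110, 011-10, 100001, 100111, 101000, 101011, 110-00, 1101-0
Minterm coverage:
  m13 ⊆ 001-01 [E]
  m26 ⊆ 011-10 [E]
  m30 ⊆ 01-110,011-10
  m39 ⊆ 100111 [E]
  m40 ⊆ 101000 [E]
  m43 ⊆ 101011 [E]
  m48 ⊆ 110-00 [E]
  m52 ⊆ 110-00,1101-0
E = {001-01, 011-10, 100111, 101000, 101011, 110-00}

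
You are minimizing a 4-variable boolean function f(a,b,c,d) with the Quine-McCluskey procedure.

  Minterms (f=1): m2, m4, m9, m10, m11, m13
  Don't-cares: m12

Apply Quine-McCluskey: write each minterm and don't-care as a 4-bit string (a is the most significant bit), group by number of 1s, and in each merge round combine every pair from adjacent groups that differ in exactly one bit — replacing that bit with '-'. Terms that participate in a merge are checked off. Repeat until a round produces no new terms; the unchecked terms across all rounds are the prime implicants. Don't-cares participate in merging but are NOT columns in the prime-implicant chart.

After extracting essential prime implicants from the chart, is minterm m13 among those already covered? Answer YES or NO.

size-2^0 implicants → 0010(✓)  0100(✓)  1001(✓)  1010(✓)  1011(✓)  1100(✓)  1101(✓)
size-2^1 implicants → -010  -100  1-01  10-1  101-  110-
Unchecked terms (primes): -010, -100, 1-01, 10-1, 101-, 110-
Minterm coverage:
  m2 ⊆ -010 [E]
  m4 ⊆ -100 [E]
  m9 ⊆ 1-01,10-1
  m10 ⊆ -010,101-
  m11 ⊆ 10-1,101-
  m13 ⊆ 1-01,110-
E = {-010, -100}

NO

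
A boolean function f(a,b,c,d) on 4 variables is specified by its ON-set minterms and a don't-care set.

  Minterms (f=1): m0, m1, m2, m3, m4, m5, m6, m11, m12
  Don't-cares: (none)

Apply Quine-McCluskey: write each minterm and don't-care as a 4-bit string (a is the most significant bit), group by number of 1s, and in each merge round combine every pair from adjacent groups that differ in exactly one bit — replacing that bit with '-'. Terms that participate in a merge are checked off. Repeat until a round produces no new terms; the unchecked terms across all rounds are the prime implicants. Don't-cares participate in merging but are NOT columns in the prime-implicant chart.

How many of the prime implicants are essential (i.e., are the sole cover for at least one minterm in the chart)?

Round 0: 0000✓ 0001✓ 0010✓ 0011✓ 0100✓ 0101✓ 0110✓ 1011✓ 1100✓
Round 1: -011 -100 0-00✓ 0-01✓ 0-10✓ 00-0✓ 00-1✓ 000-✓ 001-✓ 01-0✓ 010-✓
Round 2: 0--0 0-0- 00--
PIs = {-011, -100, 0--0, 0-0-, 00--}
Coverage chart:
  m0: 0--0,0-0-,00--
  m1: 0-0-,00--
  m2: 0--0,00--
  m3: -011,00--
  m4: -100,0--0,0-0-
  m5: 0-0- ←essential
  m6: 0--0 ←essential
  m11: -011 ←essential
  m12: -100 ←essential
Essential: -011, -100, 0--0, 0-0-

4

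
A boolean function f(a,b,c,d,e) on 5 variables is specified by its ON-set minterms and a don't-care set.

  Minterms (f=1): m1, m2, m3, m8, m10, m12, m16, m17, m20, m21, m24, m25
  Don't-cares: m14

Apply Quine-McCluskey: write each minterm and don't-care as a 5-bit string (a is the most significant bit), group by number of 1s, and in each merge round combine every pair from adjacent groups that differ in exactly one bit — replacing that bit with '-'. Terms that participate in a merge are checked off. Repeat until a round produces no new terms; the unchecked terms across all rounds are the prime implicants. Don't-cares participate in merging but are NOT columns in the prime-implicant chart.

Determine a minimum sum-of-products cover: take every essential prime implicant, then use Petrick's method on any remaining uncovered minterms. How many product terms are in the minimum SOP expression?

[col 0] 00001*, 00010*, 00011*, 01000*, 01010*, 01100*, 01110*, 10000*, 10001*, 10100*, 10101*, 11000*, 11001*
[col 1] -0001, -1000, 0-010, 000-1, 0001-, 01-00*, 01-10*, 010-0*, 011-0*, 1-000*, 1-001*, 10-00*, 10-01*, 1000-*, 1010-*, 1100-*
[col 2] 01--0, 1-00-, 10-0-
Prime implicants: -0001, -1000, 0-010, 000-1, 0001-, 01--0, 1-00-, 10-0-
PI chart (minterm → PIs covering it):
  1 | -0001,000-1
  2 | 0-010,0001-
  3 | 000-1,0001-
  8 | -1000,01--0
  10 | 0-010,01--0
  12 | 01--0  (sole → essential)
  16 | 1-00-,10-0-
  17 | -0001,1-00-,10-0-
  20 | 10-0-  (sole → essential)
  21 | 10-0-  (sole → essential)
  24 | -1000,1-00-
  25 | 1-00-  (sole → essential)
Essential prime implicants: 01--0, 1-00-, 10-0-
Petrick residual → -0001, 0001-
Minimum SOP uses 5 PIs: b'c'd'e + a'b'c'd + a'be' + ac'd' + ab'd'

5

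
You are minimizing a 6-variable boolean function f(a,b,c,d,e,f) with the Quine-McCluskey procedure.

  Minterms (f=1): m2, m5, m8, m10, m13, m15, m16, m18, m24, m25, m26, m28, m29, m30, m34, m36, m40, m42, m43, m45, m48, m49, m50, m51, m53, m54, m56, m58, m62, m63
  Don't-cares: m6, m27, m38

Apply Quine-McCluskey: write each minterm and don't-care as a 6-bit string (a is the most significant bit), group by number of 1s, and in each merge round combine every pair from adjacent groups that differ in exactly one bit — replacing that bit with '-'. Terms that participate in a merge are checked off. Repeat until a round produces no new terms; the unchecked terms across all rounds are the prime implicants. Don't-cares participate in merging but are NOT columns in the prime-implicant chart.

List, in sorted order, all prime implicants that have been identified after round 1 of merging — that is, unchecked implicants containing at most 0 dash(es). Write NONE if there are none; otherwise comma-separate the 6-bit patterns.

[col 0] 000010*, 000101*, 000110*, 001000*, 001010*, 001101*, 001111*, 010000*, 010010*, 011000*, 011001*, 011010*, 011011*, 011100*, 011101*, 011110*, 100010*, 100100*, 100110*, 101000*, 101010*, 101011*, 101101*, 110000*, 110001*, 110010*, 110011*, 110101*, 110110*, 111000*, 111010*, 111110*, 111111*
[col 1] -00010*, -00110*, -01000*, -01010*, -01101, -10000*, -10010*, -11000*, -11010*, -11110*, 0-0010*, 0-1000*, 0-1010*, 0-1101, 00-010*, 00-101, 000-10*, 0010-0*, 0011-1, 01-000*, 01-010*, 0100-0*, 011-00*, 011-01*, 011-10*, 0110-0*, 0110-1*, 01100-*, 01101-*, 0111-0*, 01110-*, 1-0010*, 1-0110*, 1-1000*, 1-1010*, 10-010*, 100-10*, 1001-0, 1010-0*, 10101-, 11-000*, 11-010*, 11-110*, 110-01, 110-10*, 1100-0*, 1100-1*, 11000-*, 11001-*, 111-10*, 1110-0*, 11111-
[col 2] --0010*, --1000*, --1010*, -0-010*, -00-10, -010-0*, -1-000*, -1-010*, -100-0*, -11-10, -110-0*, 0--010*, 0-10-0*, 01-0-0*, 011--0, 011-0-, 0110--, 1--010*, 1-0-10, 1-10-0*, 11--10, 11-0-0*, 1100--
[col 3] ---010, --10-0, -1-0-0
Prime implicants: ---010, --10-0, -00-10, -01101, -1-0-0, -11-10, 0-1101, 00-101, 0011-1, 011--0, 011-0-, 0110--, 1-0-10, 1001-0, 10101-, 11--10, 110-01, 1100--, 11111-

NONE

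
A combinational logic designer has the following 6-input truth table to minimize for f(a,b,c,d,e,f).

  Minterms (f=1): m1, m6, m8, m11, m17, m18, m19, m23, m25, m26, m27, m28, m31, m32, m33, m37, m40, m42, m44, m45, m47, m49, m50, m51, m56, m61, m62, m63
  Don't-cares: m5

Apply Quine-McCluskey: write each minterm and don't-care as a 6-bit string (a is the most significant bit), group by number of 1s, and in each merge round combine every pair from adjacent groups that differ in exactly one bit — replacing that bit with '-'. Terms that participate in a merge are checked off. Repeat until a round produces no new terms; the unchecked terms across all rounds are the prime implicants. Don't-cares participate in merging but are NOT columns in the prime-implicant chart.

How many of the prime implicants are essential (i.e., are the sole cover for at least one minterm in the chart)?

12

size-2^0 implicants → 000001(✓)  000101(✓)  000110  001000(✓)  001011(✓)  010001(✓)  010010(✓)  010011(✓)  010111(✓)  011001(✓)  011010(✓)  011011(✓)  011100  011111(✓)  100000(✓)  100001(✓)  100101(✓)  101000(✓)  101010(✓)  101100(✓)  101101(✓)  101111(✓)  110001(✓)  110010(✓)  110011(✓)  111000(✓)  111101(✓)  111110(✓)  111111(✓)
size-2^1 implicants → -00001(✓)  -00101(✓)  -01000  -10001(✓)  -10010(✓)  -10011(✓)  -11111  0-0001(✓)  0-1011  000-01(✓)  01-001(✓)  01-010(✓)  01-011(✓)  01-111(✓)  010-11(✓)  0100-1(✓)  01001-(✓)  011-11(✓)  0110-1(✓)  01101-(✓)  1-0001(✓)  1-1000  1-1101(✓)  1-1111(✓)  10-000  10-101  100-01(✓)  10000-  101-00  1010-0  1011-1(✓)  10110-  1100-1(✓)  11001-(✓)  1111-1(✓)  11111-
size-2^2 implicants → --0001  -00-01  -100-1  -1001-  01--11  01-0-1  01-01-  1-11-1
Unchecked terms (primes): --0001, -00-01, -01000, -100-1, -1001-, -11111, 0-1011, 000110, 01--11, 01-0-1, 01-01-, 011100, 1-1000, 1-11-1, 10-000, 10-101, 10000-, 101-00, 1010-0, 10110-, 11111-
Minterm coverage:
  m1 ⊆ --0001,-00-01
  m6 ⊆ 000110 [E]
  m8 ⊆ -01000 [E]
  m11 ⊆ 0-1011 [E]
  m17 ⊆ --0001,-100-1,01-0-1
  m18 ⊆ -1001-,01-01-
  m19 ⊆ -100-1,-1001-,01--11,01-0-1,01-01-
  m23 ⊆ 01--11 [E]
  m25 ⊆ 01-0-1 [E]
  m26 ⊆ 01-01- [E]
  m27 ⊆ 0-1011,01--11,01-0-1,01-01-
  m28 ⊆ 011100 [E]
  m31 ⊆ -11111,01--11
  m32 ⊆ 10-000,10000-
  m33 ⊆ --0001,-00-01,10000-
  m37 ⊆ -00-01,10-101
  m40 ⊆ -01000,1-1000,10-000,101-00,1010-0
  m42 ⊆ 1010-0 [E]
  m44 ⊆ 101-00,10110-
  m45 ⊆ 1-11-1,10-101,10110-
  m47 ⊆ 1-11-1 [E]
  m49 ⊆ --0001,-100-1
  m50 ⊆ -1001- [E]
  m51 ⊆ -100-1,-1001-
  m56 ⊆ 1-1000 [E]
  m61 ⊆ 1-11-1 [E]
  m62 ⊆ 11111- [E]
  m63 ⊆ -11111,1-11-1,11111-
E = {-01000, -1001-, 0-1011, 000110, 01--11, 01-0-1, 01-01-, 011100, 1-1000, 1-11-1, 1010-0, 11111-}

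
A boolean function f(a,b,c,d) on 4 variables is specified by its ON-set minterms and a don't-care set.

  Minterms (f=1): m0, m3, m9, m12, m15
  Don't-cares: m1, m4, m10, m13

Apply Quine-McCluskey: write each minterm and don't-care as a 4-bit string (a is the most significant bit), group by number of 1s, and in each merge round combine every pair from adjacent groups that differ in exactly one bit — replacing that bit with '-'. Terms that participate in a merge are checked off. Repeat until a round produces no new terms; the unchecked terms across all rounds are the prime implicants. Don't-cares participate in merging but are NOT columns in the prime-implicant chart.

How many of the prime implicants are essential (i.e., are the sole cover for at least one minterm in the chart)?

size-2^0 implicants → 0000(✓)  0001(✓)  0011(✓)  0100(✓)  1001(✓)  1010  1100(✓)  1101(✓)  1111(✓)
size-2^1 implicants → -001  -100  0-00  00-1  000-  1-01  11-1  110-
Unchecked terms (primes): -001, -100, 0-00, 00-1, 000-, 1-01, 1010, 11-1, 110-
Minterm coverage:
  m0 ⊆ 0-00,000-
  m3 ⊆ 00-1 [E]
  m9 ⊆ -001,1-01
  m12 ⊆ -100,110-
  m15 ⊆ 11-1 [E]
E = {00-1, 11-1}

2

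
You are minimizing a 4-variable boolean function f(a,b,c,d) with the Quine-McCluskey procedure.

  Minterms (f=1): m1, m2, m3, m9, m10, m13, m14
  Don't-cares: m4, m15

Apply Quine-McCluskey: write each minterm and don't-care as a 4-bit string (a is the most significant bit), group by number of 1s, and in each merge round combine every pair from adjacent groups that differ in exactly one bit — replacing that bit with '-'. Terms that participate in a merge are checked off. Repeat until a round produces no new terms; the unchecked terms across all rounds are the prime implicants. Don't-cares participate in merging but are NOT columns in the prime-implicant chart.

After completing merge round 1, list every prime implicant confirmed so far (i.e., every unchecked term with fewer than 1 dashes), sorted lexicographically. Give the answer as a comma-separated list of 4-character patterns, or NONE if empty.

0100

Round 0: 0001✓ 0010✓ 0011✓ 0100 1001✓ 1010✓ 1101✓ 1110✓ 1111✓
Round 1: -001 -010 00-1 001- 1-01 1-10 11-1 111-
PIs = {-001, -010, 00-1, 001-, 0100, 1-01, 1-10, 11-1, 111-}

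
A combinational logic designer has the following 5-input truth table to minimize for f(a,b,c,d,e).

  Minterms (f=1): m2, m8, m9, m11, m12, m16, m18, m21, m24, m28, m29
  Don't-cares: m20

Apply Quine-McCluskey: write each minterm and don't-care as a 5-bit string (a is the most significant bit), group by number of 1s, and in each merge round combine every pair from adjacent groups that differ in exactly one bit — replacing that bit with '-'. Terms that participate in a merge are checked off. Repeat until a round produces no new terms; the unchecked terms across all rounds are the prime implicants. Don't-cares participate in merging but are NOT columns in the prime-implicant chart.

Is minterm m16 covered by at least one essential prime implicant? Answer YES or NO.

NO

[col 0] 00010*, 01000*, 01001*, 01011*, 01100*, 10000*, 10010*, 10100*, 10101*, 11000*, 11100*, 11101*
[col 1] -0010, -1000*, -1100*, 01-00*, 010-1, 0100-, 1-000*, 1-100*, 1-101*, 10-00*, 100-0, 1010-*, 11-00*, 1110-*
[col 2] -1-00, 1--00, 1-10-
Prime implicants: -0010, -1-00, 010-1, 0100-, 1--00, 1-10-, 100-0
PI chart (minterm → PIs covering it):
  2 | -0010  (sole → essential)
  8 | -1-00,0100-
  9 | 010-1,0100-
  11 | 010-1  (sole → essential)
  12 | -1-00  (sole → essential)
  16 | 1--00,100-0
  18 | -0010,100-0
  21 | 1-10-  (sole → essential)
  24 | -1-00,1--00
  28 | -1-00,1--00,1-10-
  29 | 1-10-  (sole → essential)
Essential prime implicants: -0010, -1-00, 010-1, 1-10-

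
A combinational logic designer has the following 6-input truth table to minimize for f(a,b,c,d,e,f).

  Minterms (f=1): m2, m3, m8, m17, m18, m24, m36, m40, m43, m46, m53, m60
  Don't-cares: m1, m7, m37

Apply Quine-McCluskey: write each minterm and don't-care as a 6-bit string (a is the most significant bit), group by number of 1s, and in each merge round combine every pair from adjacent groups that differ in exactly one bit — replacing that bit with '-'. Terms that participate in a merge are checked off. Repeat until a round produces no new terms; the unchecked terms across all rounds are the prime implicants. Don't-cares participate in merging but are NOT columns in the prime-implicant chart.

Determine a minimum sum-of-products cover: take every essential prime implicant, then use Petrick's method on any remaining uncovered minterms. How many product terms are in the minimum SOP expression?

[col 0] 000001*, 000010*, 000011*, 000111*, 001000*, 010001*, 010010*, 011000*, 100100*, 100101*, 101000*, 101011, 101110, 110101*, 111100
[col 1] -01000, 0-0001, 0-0010, 0-1000, 000-11, 0000-1, 00001-, 1-0101, 10010-
Prime implicants: -01000, 0-0001, 0-0010, 0-1000, 000-11, 0000-1, 00001-, 1-0101, 10010-, 101011, 101110, 111100
PI chart (minterm → PIs covering it):
  2 | 0-0010,00001-
  3 | 000-11,0000-1,00001-
  8 | -01000,0-1000
  17 | 0-0001  (sole → essential)
  18 | 0-0010  (sole → essential)
  24 | 0-1000  (sole → essential)
  36 | 10010-  (sole → essential)
  40 | -01000  (sole → essential)
  43 | 101011  (sole → essential)
  46 | 101110  (sole → essential)
  53 | 1-0101  (sole → essential)
  60 | 111100  (sole → essential)
Essential prime implicants: -01000, 0-0001, 0-0010, 0-1000, 1-0101, 10010-, 101011, 101110, 111100
Petrick residual → 000-11
Minimum SOP uses 10 PIs: b'cd'e'f' + a'c'd'e'f + a'c'd'ef' + a'cd'e'f' + a'b'c'ef + ac'de'f + ab'c'de' + ab'cd'ef + ab'cdef' + abcde'f'

10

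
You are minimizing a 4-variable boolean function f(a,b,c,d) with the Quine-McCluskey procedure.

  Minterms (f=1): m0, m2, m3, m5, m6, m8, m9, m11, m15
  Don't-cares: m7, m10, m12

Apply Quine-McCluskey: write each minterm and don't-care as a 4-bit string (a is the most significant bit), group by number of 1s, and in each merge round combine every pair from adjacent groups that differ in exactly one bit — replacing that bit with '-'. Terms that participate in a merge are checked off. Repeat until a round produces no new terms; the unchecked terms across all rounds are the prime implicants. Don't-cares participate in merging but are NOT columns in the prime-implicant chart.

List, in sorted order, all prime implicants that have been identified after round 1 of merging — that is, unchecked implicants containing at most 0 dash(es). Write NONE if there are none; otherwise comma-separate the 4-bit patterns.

NONE

size-2^0 implicants → 0000(✓)  0010(✓)  0011(✓)  0101(✓)  0110(✓)  0111(✓)  1000(✓)  1001(✓)  1010(✓)  1011(✓)  1100(✓)  1111(✓)
size-2^1 implicants → -000(✓)  -010(✓)  -011(✓)  -111(✓)  0-10(✓)  0-11(✓)  00-0(✓)  001-(✓)  01-1  011-(✓)  1-00  1-11(✓)  10-0(✓)  10-1(✓)  100-(✓)  101-(✓)
size-2^2 implicants → --11  -0-0  -01-  0-1-  10--
Unchecked terms (primes): --11, -0-0, -01-, 0-1-, 01-1, 1-00, 10--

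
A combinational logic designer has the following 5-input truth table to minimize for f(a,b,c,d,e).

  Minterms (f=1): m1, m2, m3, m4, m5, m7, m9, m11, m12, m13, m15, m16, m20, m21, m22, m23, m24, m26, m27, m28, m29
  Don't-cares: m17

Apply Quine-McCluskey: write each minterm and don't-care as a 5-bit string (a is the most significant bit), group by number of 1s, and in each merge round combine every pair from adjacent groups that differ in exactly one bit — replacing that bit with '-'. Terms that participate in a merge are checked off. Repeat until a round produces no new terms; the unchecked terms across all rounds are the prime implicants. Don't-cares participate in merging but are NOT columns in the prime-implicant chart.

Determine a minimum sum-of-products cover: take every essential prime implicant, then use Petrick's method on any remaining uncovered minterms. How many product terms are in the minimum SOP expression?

size-2^0 implicants → 00001(✓)  00010(✓)  00011(✓)  00100(✓)  00101(✓)  00111(✓)  01001(✓)  01011(✓)  01100(✓)  01101(✓)  01111(✓)  10000(✓)  10001(✓)  10100(✓)  10101(✓)  10110(✓)  10111(✓)  11000(✓)  11010(✓)  11011(✓)  11100(✓)  11101(✓)
size-2^1 implicants → -0001(✓)  -0100(✓)  -0101(✓)  -0111(✓)  -1011  -1100(✓)  -1101(✓)  0-001(✓)  0-011(✓)  0-100(✓)  0-101(✓)  0-111(✓)  00-01(✓)  00-11(✓)  000-1(✓)  0001-  001-1(✓)  0010-(✓)  01-01(✓)  01-11(✓)  010-1(✓)  011-1(✓)  0110-(✓)  1-000(✓)  1-100(✓)  1-101(✓)  10-00(✓)  10-01(✓)  1000-(✓)  101-0(✓)  101-1(✓)  1010-(✓)  1011-(✓)  11-00(✓)  110-0  1101-  1110-(✓)
size-2^2 implicants → --100(✓)  --101(✓)  -0-01  -01-1  -010-(✓)  -110-(✓)  0--01(✓)  0--11(✓)  0-0-1(✓)  0-1-1(✓)  0-10-(✓)  00--1(✓)  01--1(✓)  1--00  1-10-(✓)  10-0-  101--
size-2^3 implicants → --10-  0---1
Unchecked terms (primes): --10-, -0-01, -01-1, -1011, 0---1, 0001-, 1--00, 10-0-, 101--, 110-0, 1101-
Minterm coverage:
  m1 ⊆ -0-01,0---1
  m2 ⊆ 0001- [E]
  m3 ⊆ 0---1,0001-
  m4 ⊆ --10- [E]
  m5 ⊆ --10-,-0-01,-01-1,0---1
  m7 ⊆ -01-1,0---1
  m9 ⊆ 0---1 [E]
  m11 ⊆ -1011,0---1
  m12 ⊆ --10- [E]
  m13 ⊆ --10-,0---1
  m15 ⊆ 0---1 [E]
  m16 ⊆ 1--00,10-0-
  m20 ⊆ --10-,1--00,10-0-,101--
  m21 ⊆ --10-,-0-01,-01-1,10-0-,101--
  m22 ⊆ 101-- [E]
  m23 ⊆ -01-1,101--
  m24 ⊆ 1--00,110-0
  m26 ⊆ 110-0,1101-
  m27 ⊆ -1011,1101-
  m28 ⊆ --10-,1--00
  m29 ⊆ --10- [E]
E = {--10-, 0---1, 0001-, 101--}
Petrick residual → 1--00, 1101-
Cover = cd' + a'e + a'b'c'd + ad'e' + ab'c + abc'd  |cover|=6

6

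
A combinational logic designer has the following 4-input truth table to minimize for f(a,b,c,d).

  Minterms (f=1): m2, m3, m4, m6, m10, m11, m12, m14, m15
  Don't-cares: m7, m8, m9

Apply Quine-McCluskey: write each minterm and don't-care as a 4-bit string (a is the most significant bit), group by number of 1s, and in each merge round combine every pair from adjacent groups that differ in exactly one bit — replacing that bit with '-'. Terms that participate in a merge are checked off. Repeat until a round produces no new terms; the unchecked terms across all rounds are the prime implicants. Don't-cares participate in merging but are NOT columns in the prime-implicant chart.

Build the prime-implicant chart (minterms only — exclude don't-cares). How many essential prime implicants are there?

[col 0] 0010*, 0011*, 0100*, 0110*, 0111*, 1000*, 1001*, 1010*, 1011*, 1100*, 1110*, 1111*
[col 1] -010*, -011*, -100*, -110*, -111*, 0-10*, 0-11*, 001-*, 01-0*, 011-*, 1-00*, 1-10*, 1-11*, 10-0*, 10-1*, 100-*, 101-*, 11-0*, 111-*
[col 2] --10*, --11*, -01-*, -1-0, -11-*, 0-1-*, 1--0, 1-1-*, 10--
[col 3] --1-
Prime implicants: --1-, -1-0, 1--0, 10--
PI chart (minterm → PIs covering it):
  2 | --1-  (sole → essential)
  3 | --1-  (sole → essential)
  4 | -1-0  (sole → essential)
  6 | --1-,-1-0
  10 | --1-,1--0,10--
  11 | --1-,10--
  12 | -1-0,1--0
  14 | --1-,-1-0,1--0
  15 | --1-  (sole → essential)
Essential prime implicants: --1-, -1-0

2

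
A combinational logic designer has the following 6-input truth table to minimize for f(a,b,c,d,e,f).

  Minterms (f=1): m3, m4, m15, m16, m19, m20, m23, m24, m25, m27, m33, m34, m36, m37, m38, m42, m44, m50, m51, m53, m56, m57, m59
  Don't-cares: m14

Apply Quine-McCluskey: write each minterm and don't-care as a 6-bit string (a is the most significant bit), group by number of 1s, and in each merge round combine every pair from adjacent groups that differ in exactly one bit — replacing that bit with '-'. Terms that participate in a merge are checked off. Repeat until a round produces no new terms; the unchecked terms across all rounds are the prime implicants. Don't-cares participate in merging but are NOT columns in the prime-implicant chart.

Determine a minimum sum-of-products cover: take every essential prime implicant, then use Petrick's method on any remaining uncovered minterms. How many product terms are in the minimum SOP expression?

size-2^0 implicants → 000011(✓)  000100(✓)  001110(✓)  001111(✓)  010000(✓)  010011(✓)  010100(✓)  010111(✓)  011000(✓)  011001(✓)  011011(✓)  100001(✓)  100010(✓)  100100(✓)  100101(✓)  100110(✓)  101010(✓)  101100(✓)  110010(✓)  110011(✓)  110101(✓)  111000(✓)  111001(✓)  111011(✓)
size-2^1 implicants → -00100  -10011(✓)  -11000(✓)  -11001(✓)  -11011(✓)  0-0011  0-0100  00111-  01-000  01-011(✓)  010-00  010-11  0110-1(✓)  01100-(✓)  1-0010  1-0101  10-010  10-100  100-01  100-10  1001-0  10010-  11-011(✓)  11001-  1110-1(✓)  11100-(✓)
size-2^2 implicants → -1-011  -110-1  -1100-
Unchecked terms (primes): -00100, -1-011, -110-1, -1100-, 0-0011, 0-0100, 00111-, 01-000, 010-00, 010-11, 1-0010, 1-0101, 10-010, 10-100, 100-01, 100-10, 1001-0, 10010-, 11001-
Minterm coverage:
  m3 ⊆ 0-0011 [E]
  m4 ⊆ -00100,0-0100
  m15 ⊆ 00111- [E]
  m16 ⊆ 01-000,010-00
  m19 ⊆ -1-011,0-0011,010-11
  m20 ⊆ 0-0100,010-00
  m23 ⊆ 010-11 [E]
  m24 ⊆ -1100-,01-000
  m25 ⊆ -110-1,-1100-
  m27 ⊆ -1-011,-110-1
  m33 ⊆ 100-01 [E]
  m34 ⊆ 1-0010,10-010,100-10
  m36 ⊆ -00100,10-100,1001-0,10010-
  m37 ⊆ 1-0101,100-01,10010-
  m38 ⊆ 100-10,1001-0
  m42 ⊆ 10-010 [E]
  m44 ⊆ 10-100 [E]
  m50 ⊆ 1-0010,11001-
  m51 ⊆ -1-011,11001-
  m53 ⊆ 1-0101 [E]
  m56 ⊆ -1100- [E]
  m57 ⊆ -110-1,-1100-
  m59 ⊆ -1-011,-110-1
E = {-1100-, 0-0011, 00111-, 010-11, 1-0101, 10-010, 10-100, 100-01}
Petrick residual → -00100, -1-011, 010-00, 1-0010, 100-10
Cover = b'c'de'f' + bd'ef + bcd'e' + a'c'd'ef + a'b'cde + a'bc'e'f' + a'bc'ef + ac'd'ef' + ac'de'f + ab'd'ef' + ab'de'f' + ab'c'e'f + ab'c'ef'  |cover|=13

13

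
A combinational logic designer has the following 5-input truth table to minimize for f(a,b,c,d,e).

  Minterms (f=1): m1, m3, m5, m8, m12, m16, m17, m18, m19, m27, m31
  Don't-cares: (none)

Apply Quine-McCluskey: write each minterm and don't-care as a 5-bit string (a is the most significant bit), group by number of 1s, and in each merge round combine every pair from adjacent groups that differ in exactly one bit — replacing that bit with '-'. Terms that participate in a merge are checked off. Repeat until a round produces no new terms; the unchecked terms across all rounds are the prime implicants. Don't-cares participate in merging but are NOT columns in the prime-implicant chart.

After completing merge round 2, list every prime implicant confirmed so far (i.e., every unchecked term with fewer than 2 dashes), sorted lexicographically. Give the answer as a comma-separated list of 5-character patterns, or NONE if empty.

00-01, 01-00, 1-011, 11-11

size-2^0 implicants → 00001(✓)  00011(✓)  00101(✓)  01000(✓)  01100(✓)  10000(✓)  10001(✓)  10010(✓)  10011(✓)  11011(✓)  11111(✓)
size-2^1 implicants → -0001(✓)  -0011(✓)  00-01  000-1(✓)  01-00  1-011  100-0(✓)  100-1(✓)  1000-(✓)  1001-(✓)  11-11
size-2^2 implicants → -00-1  100--
Unchecked terms (primes): -00-1, 00-01, 01-00, 1-011, 100--, 11-11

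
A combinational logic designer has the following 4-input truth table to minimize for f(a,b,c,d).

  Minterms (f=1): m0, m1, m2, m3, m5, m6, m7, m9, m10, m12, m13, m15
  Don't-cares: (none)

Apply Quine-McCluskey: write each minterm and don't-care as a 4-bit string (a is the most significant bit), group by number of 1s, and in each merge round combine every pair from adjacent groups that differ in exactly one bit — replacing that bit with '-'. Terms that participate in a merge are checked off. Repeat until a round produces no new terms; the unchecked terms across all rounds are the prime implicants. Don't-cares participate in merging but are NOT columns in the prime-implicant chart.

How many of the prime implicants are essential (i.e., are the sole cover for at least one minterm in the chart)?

[col 0] 0000*, 0001*, 0010*, 0011*, 0101*, 0110*, 0111*, 1001*, 1010*, 1100*, 1101*, 1111*
[col 1] -001*, -010, -101*, -111*, 0-01*, 0-10*, 0-11*, 00-0*, 00-1*, 000-*, 001-*, 01-1*, 011-*, 1-01*, 11-1*, 110-
[col 2] --01, -1-1, 0--1, 0-1-, 00--
Prime implicants: --01, -010, -1-1, 0--1, 0-1-, 00--, 110-
PI chart (minterm → PIs covering it):
  0 | 00--  (sole → essential)
  1 | --01,0--1,00--
  2 | -010,0-1-,00--
  3 | 0--1,0-1-,00--
  5 | --01,-1-1,0--1
  6 | 0-1-  (sole → essential)
  7 | -1-1,0--1,0-1-
  9 | --01  (sole → essential)
  10 | -010  (sole → essential)
  12 | 110-  (sole → essential)
  13 | --01,-1-1,110-
  15 | -1-1  (sole → essential)
Essential prime implicants: --01, -010, -1-1, 0-1-, 00--, 110-

6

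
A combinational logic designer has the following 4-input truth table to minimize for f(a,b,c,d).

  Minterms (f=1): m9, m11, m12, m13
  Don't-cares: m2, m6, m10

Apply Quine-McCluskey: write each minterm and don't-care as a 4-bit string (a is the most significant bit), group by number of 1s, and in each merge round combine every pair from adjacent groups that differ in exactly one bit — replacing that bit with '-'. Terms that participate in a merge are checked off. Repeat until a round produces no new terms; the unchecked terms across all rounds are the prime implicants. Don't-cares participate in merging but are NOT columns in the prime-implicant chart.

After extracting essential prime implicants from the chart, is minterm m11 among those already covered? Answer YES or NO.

size-2^0 implicants → 0010(✓)  0110(✓)  1001(✓)  1010(✓)  1011(✓)  1100(✓)  1101(✓)
size-2^1 implicants → -010  0-10  1-01  10-1  101-  110-
Unchecked terms (primes): -010, 0-10, 1-01, 10-1, 101-, 110-
Minterm coverage:
  m9 ⊆ 1-01,10-1
  m11 ⊆ 10-1,101-
  m12 ⊆ 110- [E]
  m13 ⊆ 1-01,110-
E = {110-}

NO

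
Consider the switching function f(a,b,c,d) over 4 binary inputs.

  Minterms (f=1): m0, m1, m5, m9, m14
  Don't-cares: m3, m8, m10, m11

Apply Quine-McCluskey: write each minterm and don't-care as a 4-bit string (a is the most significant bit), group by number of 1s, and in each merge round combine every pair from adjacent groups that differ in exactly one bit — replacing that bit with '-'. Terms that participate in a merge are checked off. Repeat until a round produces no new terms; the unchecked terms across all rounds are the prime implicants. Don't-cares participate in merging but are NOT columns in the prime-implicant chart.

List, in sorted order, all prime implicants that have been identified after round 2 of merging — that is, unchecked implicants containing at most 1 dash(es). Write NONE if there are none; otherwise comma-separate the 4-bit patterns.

0-01, 1-10

[col 0] 0000*, 0001*, 0011*, 0101*, 1000*, 1001*, 1010*, 1011*, 1110*
[col 1] -000*, -001*, -011*, 0-01, 00-1*, 000-*, 1-10, 10-0*, 10-1*, 100-*, 101-*
[col 2] -0-1, -00-, 10--
Prime implicants: -0-1, -00-, 0-01, 1-10, 10--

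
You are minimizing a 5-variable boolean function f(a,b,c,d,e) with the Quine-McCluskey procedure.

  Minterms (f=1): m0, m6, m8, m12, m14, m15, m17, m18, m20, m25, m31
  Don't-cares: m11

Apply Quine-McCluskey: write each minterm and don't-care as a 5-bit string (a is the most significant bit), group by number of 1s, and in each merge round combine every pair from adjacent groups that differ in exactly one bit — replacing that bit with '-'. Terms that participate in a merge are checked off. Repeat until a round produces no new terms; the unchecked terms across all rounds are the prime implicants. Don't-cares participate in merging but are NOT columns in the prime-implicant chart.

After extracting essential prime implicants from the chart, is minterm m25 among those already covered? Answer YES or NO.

Round 0: 00000✓ 00110✓ 01000✓ 01011✓ 01100✓ 01110✓ 01111✓ 10001✓ 10010 10100 11001✓ 11111✓
Round 1: -1111 0-000 0-110 01-00 01-11 011-0 0111- 1-001
PIs = {-1111, 0-000, 0-110, 01-00, 01-11, 011-0, 0111-, 1-001, 10010, 10100}
Coverage chart:
  m0: 0-000 ←essential
  m6: 0-110 ←essential
  m8: 0-000,01-00
  m12: 01-00,011-0
  m14: 0-110,011-0,0111-
  m15: -1111,01-11,0111-
  m17: 1-001 ←essential
  m18: 10010 ←essential
  m20: 10100 ←essential
  m25: 1-001 ←essential
  m31: -1111 ←essential
Essential: -1111, 0-000, 0-110, 1-001, 10010, 10100

YES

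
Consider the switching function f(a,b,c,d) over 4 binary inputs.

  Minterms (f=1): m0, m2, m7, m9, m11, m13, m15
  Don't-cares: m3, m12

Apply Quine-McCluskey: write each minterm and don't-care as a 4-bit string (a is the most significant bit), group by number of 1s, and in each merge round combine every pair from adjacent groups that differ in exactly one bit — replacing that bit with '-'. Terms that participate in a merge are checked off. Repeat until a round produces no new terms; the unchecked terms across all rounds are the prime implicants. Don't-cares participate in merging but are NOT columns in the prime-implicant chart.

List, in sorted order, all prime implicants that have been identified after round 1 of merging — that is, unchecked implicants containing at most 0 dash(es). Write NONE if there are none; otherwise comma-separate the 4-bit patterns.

[col 0] 0000*, 0010*, 0011*, 0111*, 1001*, 1011*, 1100*, 1101*, 1111*
[col 1] -011*, -111*, 0-11*, 00-0, 001-, 1-01*, 1-11*, 10-1*, 11-1*, 110-
[col 2] --11, 1--1
Prime implicants: --11, 00-0, 001-, 1--1, 110-

NONE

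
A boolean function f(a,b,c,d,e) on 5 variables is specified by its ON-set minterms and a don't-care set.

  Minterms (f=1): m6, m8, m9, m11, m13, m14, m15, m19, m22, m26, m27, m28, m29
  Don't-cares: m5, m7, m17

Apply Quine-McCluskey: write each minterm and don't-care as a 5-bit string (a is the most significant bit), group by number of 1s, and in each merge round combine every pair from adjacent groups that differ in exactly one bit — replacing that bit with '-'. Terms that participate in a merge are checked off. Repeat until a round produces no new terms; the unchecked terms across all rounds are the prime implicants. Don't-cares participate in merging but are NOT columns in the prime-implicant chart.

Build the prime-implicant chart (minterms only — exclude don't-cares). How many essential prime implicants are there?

5

size-2^0 implicants → 00101(✓)  00110(✓)  00111(✓)  01000(✓)  01001(✓)  01011(✓)  01101(✓)  01110(✓)  01111(✓)  10001(✓)  10011(✓)  10110(✓)  11010(✓)  11011(✓)  11100(✓)  11101(✓)
size-2^1 implicants → -0110  -1011  -1101  0-101(✓)  0-110(✓)  0-111(✓)  001-1(✓)  0011-(✓)  01-01(✓)  01-11(✓)  010-1(✓)  0100-  011-1(✓)  0111-(✓)  1-011  100-1  1101-  1110-
size-2^2 implicants → 0-1-1  0-11-  01--1
Unchecked terms (primes): -0110, -1011, -1101, 0-1-1, 0-11-, 01--1, 0100-, 1-011, 100-1, 1101-, 1110-
Minterm coverage:
  m6 ⊆ -0110,0-11-
  m8 ⊆ 0100- [E]
  m9 ⊆ 01--1,0100-
  m11 ⊆ -1011,01--1
  m13 ⊆ -1101,0-1-1,01--1
  m14 ⊆ 0-11- [E]
  m15 ⊆ 0-1-1,0-11-,01--1
  m19 ⊆ 1-011,100-1
  m22 ⊆ -0110 [E]
  m26 ⊆ 1101- [E]
  m27 ⊆ -1011,1-011,1101-
  m28 ⊆ 1110- [E]
  m29 ⊆ -1101,1110-
E = {-0110, 0-11-, 0100-, 1101-, 1110-}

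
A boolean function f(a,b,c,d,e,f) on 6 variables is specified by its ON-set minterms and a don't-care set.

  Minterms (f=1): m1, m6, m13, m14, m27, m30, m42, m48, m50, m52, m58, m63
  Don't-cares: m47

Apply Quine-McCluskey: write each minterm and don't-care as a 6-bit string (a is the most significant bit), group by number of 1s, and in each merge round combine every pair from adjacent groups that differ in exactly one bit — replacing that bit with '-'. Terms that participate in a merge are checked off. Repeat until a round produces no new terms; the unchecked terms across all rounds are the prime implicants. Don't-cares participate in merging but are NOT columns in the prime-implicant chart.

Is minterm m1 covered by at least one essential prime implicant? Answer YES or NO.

YES

Round 0: 000001 000110✓ 001101 001110✓ 011011 011110✓ 101010✓ 101111✓ 110000✓ 110010✓ 110100✓ 111010✓ 111111✓
Round 1: 0-1110 00-110 1-1010 1-1111 11-010 110-00 1100-0
PIs = {0-1110, 00-110, 000001, 001101, 011011, 1-1010, 1-1111, 11-010, 110-00, 1100-0}
Coverage chart:
  m1: 000001 ←essential
  m6: 00-110 ←essential
  m13: 001101 ←essential
  m14: 0-1110,00-110
  m27: 011011 ←essential
  m30: 0-1110 ←essential
  m42: 1-1010 ←essential
  m48: 110-00,1100-0
  m50: 11-010,1100-0
  m52: 110-00 ←essential
  m58: 1-1010,11-010
  m63: 1-1111 ←essential
Essential: 0-1110, 00-110, 000001, 001101, 011011, 1-1010, 1-1111, 110-00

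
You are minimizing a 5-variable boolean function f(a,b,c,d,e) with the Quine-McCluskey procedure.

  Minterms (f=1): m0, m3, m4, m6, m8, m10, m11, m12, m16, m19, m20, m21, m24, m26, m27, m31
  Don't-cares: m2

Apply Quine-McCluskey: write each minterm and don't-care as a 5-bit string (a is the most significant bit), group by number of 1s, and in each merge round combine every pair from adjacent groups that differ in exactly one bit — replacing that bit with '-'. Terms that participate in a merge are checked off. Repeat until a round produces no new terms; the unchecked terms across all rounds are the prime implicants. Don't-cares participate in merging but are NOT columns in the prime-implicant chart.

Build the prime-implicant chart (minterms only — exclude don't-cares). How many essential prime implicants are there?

5

Round 0: 00000✓ 00010✓ 00011✓ 00100✓ 00110✓ 01000✓ 01010✓ 01011✓ 01100✓ 10000✓ 10011✓ 10100✓ 10101✓ 11000✓ 11010✓ 11011✓ 11111✓
Round 1: -0000✓ -0011✓ -0100✓ -1000✓ -1010✓ -1011✓ 0-000✓ 0-010✓ 0-011✓ 0-100✓ 00-00✓ 00-10✓ 000-0✓ 0001-✓ 001-0✓ 01-00✓ 010-0✓ 0101-✓ 1-000✓ 1-011✓ 10-00✓ 1010- 11-11 110-0✓ 1101-✓
Round 2: --000 --011 -0-00 -10-0 -101- 0--00 0-0-0 0-01- 00--0
PIs = {--000, --011, -0-00, -10-0, -101-, 0--00, 0-0-0, 0-01-, 00--0, 1010-, 11-11}
Coverage chart:
  m0: --000,-0-00,0--00,0-0-0,00--0
  m3: --011,0-01-
  m4: -0-00,0--00,00--0
  m6: 00--0 ←essential
  m8: --000,-10-0,0--00,0-0-0
  m10: -10-0,-101-,0-0-0,0-01-
  m11: --011,-101-,0-01-
  m12: 0--00 ←essential
  m16: --000,-0-00
  m19: --011 ←essential
  m20: -0-00,1010-
  m21: 1010- ←essential
  m24: --000,-10-0
  m26: -10-0,-101-
  m27: --011,-101-,11-11
  m31: 11-11 ←essential
Essential: --011, 0--00, 00--0, 1010-, 11-11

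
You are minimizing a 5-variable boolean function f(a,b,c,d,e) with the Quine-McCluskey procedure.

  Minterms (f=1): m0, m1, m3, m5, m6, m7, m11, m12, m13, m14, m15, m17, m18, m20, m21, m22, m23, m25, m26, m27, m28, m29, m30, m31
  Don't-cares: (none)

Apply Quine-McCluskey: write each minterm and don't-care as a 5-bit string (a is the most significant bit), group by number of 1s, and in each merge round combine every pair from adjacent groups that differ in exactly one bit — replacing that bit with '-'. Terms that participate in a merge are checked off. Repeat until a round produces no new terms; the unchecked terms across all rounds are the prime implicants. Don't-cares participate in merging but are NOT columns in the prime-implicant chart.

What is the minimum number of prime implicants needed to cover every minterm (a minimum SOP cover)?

8

Round 0: 00000✓ 00001✓ 00011✓ 00101✓ 00110✓ 00111✓ 01011✓ 01100✓ 01101✓ 01110✓ 01111✓ 10001✓ 10010✓ 10100✓ 10101✓ 10110✓ 10111✓ 11001✓ 11010✓ 11011✓ 11100✓ 11101✓ 11110✓ 11111✓
Round 1: -0001✓ -0101✓ -0110✓ -0111✓ -1011✓ -1100✓ -1101✓ -1110✓ -1111✓ 0-011✓ 0-101✓ 0-110✓ 0-111✓ 00-01✓ 00-11✓ 000-1✓ 0000- 001-1✓ 0011-✓ 01-11✓ 011-0✓ 011-1✓ 0110-✓ 0111-✓ 1-001✓ 1-010✓ 1-100✓ 1-101✓ 1-110✓ 1-111✓ 10-01✓ 10-10✓ 101-0✓ 101-1✓ 1010-✓ 1011-✓ 11-01✓ 11-10✓ 11-11✓ 110-1✓ 1101-✓ 111-0✓ 111-1✓ 1110-✓ 1111-✓
Round 2: --101✓ --110✓ --111✓ -0-01 -01-1✓ -011-✓ -1-11 -11-0✓ -11-1✓ -110-✓ -111-✓ 0--11 0-1-1✓ 0-11-✓ 00--1 011--✓ 1--01 1--10 1-1-0✓ 1-1-1✓ 1-10-✓ 1-11-✓ 101--✓ 11--1 11-1- 111--✓
Round 3: --1-1 --11- -11-- 1-1--
PIs = {--1-1, --11-, -0-01, -1-11, -11--, 0--11, 00--1, 0000-, 1--01, 1--10, 1-1--, 11--1, 11-1-}
Coverage chart:
  m0: 0000- ←essential
  m1: -0-01,00--1,0000-
  m3: 0--11,00--1
  m5: --1-1,-0-01,00--1
  m6: --11- ←essential
  m7: --1-1,--11-,0--11,00--1
  m11: -1-11,0--11
  m12: -11-- ←essential
  m13: --1-1,-11--
  m14: --11-,-11--
  m15: --1-1,--11-,-1-11,-11--,0--11
  m17: -0-01,1--01
  m18: 1--10 ←essential
  m20: 1-1-- ←essential
  m21: --1-1,-0-01,1--01,1-1--
  m22: --11-,1--10,1-1--
  m23: --1-1,--11-,1-1--
  m25: 1--01,11--1
  m26: 1--10,11-1-
  m27: -1-11,11--1,11-1-
  m28: -11--,1-1--
  m29: --1-1,-11--,1--01,1-1--,11--1
  m30: --11-,-11--,1--10,1-1--,11-1-
  m31: --1-1,--11-,-1-11,-11--,1-1--,11--1,11-1-
Essential: --11-, -11--, 0000-, 1--10, 1-1--
Petrick residual → -0-01, 0--11, 11--1
Min cover (8 terms): cd + b'd'e + bc + a'de + a'b'c'd' + ade' + ac + abe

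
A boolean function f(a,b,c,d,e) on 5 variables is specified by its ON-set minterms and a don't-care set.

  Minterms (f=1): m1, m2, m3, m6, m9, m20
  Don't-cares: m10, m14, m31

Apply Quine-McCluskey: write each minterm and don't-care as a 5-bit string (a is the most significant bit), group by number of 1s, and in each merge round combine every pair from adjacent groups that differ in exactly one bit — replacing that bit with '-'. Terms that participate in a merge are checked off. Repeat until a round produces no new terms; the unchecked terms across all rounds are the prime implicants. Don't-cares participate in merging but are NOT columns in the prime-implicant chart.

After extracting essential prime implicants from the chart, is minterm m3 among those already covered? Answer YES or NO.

NO

size-2^0 implicants → 00001(✓)  00010(✓)  00011(✓)  00110(✓)  01001(✓)  01010(✓)  01110(✓)  10100  11111
size-2^1 implicants → 0-001  0-010(✓)  0-110(✓)  00-10(✓)  000-1  0001-  01-10(✓)
size-2^2 implicants → 0--10
Unchecked terms (primes): 0--10, 0-001, 000-1, 0001-, 10100, 11111
Minterm coverage:
  m1 ⊆ 0-001,000-1
  m2 ⊆ 0--10,0001-
  m3 ⊆ 000-1,0001-
  m6 ⊆ 0--10 [E]
  m9 ⊆ 0-001 [E]
  m20 ⊆ 10100 [E]
E = {0--10, 0-001, 10100}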